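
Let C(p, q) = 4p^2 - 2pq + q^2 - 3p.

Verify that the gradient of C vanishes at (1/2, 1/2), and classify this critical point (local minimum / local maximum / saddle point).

local minimum

∇C = (8p - 2q - 3, -2p + 2q); substituting (1/2, 1/2) gives ∇C = (0, 0), so (1/2, 1/2) is indeed a critical point.
The Hessian of C is constant: H = [[8, -2], [-2, 2]].
det(H) = 8·2 − (-2)² = 12.
det(H) > 0 and tr(H) = 10 > 0, so H is positive definite and the point is a local minimum.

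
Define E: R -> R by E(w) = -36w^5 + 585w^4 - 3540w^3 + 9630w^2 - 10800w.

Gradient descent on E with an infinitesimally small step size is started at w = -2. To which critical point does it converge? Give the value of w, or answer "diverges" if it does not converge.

1

E'(w) = -180(w - 5)(w - 4)(w - 3)(w - 1), so E'(-2) = -113400.
Gradient descent moves in the -E' direction, i.e. w is increasing.
The nearest critical point in that direction is w = 1, where E'' = 4320 > 0 (a local minimum). The iterate converges there.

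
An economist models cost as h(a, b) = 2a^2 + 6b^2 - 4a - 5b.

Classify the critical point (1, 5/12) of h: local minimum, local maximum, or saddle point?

local minimum

The Hessian of h is constant: H = [[4, 0], [0, 12]].
det(H) = 4·12 − 0² = 48.
det(H) > 0 and tr(H) = 16 > 0, so H is positive definite and the point is a local minimum.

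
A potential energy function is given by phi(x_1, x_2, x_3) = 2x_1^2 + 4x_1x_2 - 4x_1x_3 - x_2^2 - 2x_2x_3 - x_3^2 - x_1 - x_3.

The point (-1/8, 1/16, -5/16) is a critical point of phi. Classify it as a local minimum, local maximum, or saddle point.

saddle point

The Hessian is constant: H = [[4, 4, -4], [4, -2, -2], [-4, -2, -2]].
Leading principal minors: Δ₁ = 4, Δ₂ = -24, Δ₃ = 128.
The minors fit neither the all-positive nor the alternating-sign pattern, so H is indefinite: a saddle point.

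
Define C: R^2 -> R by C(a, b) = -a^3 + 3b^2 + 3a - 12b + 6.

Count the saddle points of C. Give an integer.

1

C separates as a function of a plus a function of b, so ∇C=0 decouples.
∂C/∂a = -3(a - 1)(a + 1) = 0 at a ∈ {-1, 1}; ∂C/∂b = 6(b - 2) = 0 at b ∈ {2}.
The Hessian is diagonal: diag(C_aa, C_bb). Second derivatives: C_aa(-1)=6, C_aa(1)=-6; C_bb(2)=6.
Saddle points occur where the two diagonal entries have opposite signs: (1, 2). Count: 1.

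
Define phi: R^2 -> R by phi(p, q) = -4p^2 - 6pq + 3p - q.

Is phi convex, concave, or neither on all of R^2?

neither

phi is quadratic, so its Hessian is the constant matrix H = [[-8, -6], [-6, 0]].
det(H) = -36, tr(H) = -8.
det(H) < 0, so H is indefinite: neither convex nor concave.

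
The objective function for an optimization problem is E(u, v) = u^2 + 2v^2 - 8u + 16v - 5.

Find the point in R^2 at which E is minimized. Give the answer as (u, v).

(4, -4)

E(u,v) separates as P(u) + Q(v) − 5, so its minimum is min P + min Q − 5.
P'(u) = 2u - 8 vanishes at u ∈ {4}; Q'(v) = 4v + 16 vanishes at v ∈ {-4}.
Local minima of P (where P''>0): P(4)=-16. Local minima of Q: Q(-4)=-32.
So the global minimum of E is P(4) + Q(-4) − 5 = -16 − 32 − 5 = -53, attained at (4, -4).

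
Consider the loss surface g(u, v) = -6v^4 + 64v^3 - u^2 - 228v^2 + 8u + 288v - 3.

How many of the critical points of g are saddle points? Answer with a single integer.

g separates as a function of u plus a function of v, so ∇g=0 decouples.
∂g/∂u = -2(u - 4) = 0 at u ∈ {4}; ∂g/∂v = -24(v - 4)(v - 3)(v - 1) = 0 at v ∈ {1, 3, 4}.
The Hessian is diagonal: diag(g_uu, g_vv). Second derivatives: g_uu(4)=-2; g_vv(1)=-144, g_vv(3)=48, g_vv(4)=-72.
Saddle points occur where the two diagonal entries have opposite signs: (4, 3). Count: 1.

1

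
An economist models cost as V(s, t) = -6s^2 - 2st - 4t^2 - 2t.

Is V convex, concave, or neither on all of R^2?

V is quadratic, so its Hessian is the constant matrix H = [[-12, -2], [-2, -8]].
det(H) = 92, tr(H) = -20.
det(H) > 0 and tr(H) < 0, so H is negative definite everywhere: concave.

concave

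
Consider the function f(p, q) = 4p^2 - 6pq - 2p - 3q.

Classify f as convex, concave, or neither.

f is quadratic, so its Hessian is the constant matrix H = [[8, -6], [-6, 0]].
det(H) = -36, tr(H) = 8.
det(H) < 0, so H is indefinite: neither convex nor concave.

neither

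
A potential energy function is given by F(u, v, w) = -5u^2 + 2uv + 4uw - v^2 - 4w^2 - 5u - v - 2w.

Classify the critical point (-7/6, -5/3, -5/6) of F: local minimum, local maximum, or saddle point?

The Hessian is constant: H = [[-10, 2, 4], [2, -2, 0], [4, 0, -8]].
Leading principal minors: Δ₁ = -10, Δ₂ = 16, Δ₃ = -96.
The minors alternate sign starting negative (−, +, −), so H is negative definite: a local maximum.

local maximum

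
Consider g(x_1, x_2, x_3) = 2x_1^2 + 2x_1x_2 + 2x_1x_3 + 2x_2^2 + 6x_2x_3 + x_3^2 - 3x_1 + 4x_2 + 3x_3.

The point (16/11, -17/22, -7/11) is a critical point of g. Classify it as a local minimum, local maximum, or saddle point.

saddle point

The Hessian is constant: H = [[4, 2, 2], [2, 4, 6], [2, 6, 2]].
Leading principal minors: Δ₁ = 4, Δ₂ = 12, Δ₃ = -88.
The minors fit neither the all-positive nor the alternating-sign pattern, so H is indefinite: a saddle point.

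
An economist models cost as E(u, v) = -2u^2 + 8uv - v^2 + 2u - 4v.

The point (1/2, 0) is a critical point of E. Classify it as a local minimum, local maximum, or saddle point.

The Hessian of E is constant: H = [[-4, 8], [8, -2]].
det(H) = (-4)·(-2) − 8² = -56.
Since det(H) < 0, H is indefinite and the critical point is a saddle point.

saddle point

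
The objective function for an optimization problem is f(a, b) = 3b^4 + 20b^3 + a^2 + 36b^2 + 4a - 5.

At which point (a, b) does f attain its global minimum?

(-2, 0)

f(a,b) separates as P(a) + Q(b) − 5, so its minimum is min P + min Q − 5.
P'(a) = 2a + 4 vanishes at a ∈ {-2}; Q'(b) = 12b(b + 2)(b + 3) vanishes at b ∈ {-3, -2, 0}.
Local minima of P (where P''>0): P(-2)=-4. Local minima of Q: Q(-3)=27, Q(0)=0.
So the global minimum of f is P(-2) + Q(0) − 5 = -4 + 0 − 5 = -9, attained at (-2, 0).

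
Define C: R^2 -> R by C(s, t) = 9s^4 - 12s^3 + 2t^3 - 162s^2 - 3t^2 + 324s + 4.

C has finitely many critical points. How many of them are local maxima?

C separates as a function of s plus a function of t, so ∇C=0 decouples.
∂C/∂s = 36(s - 3)(s - 1)(s + 3) = 0 at s ∈ {-3, 1, 3}; ∂C/∂t = 6t(t - 1) = 0 at t ∈ {0, 1}.
The Hessian is diagonal: diag(C_ss, C_tt). Second derivatives: C_ss(-3)=864, C_ss(1)=-288, C_ss(3)=432; C_tt(0)=-6, C_tt(1)=6.
Local maxima occur where both diagonal entries negative: (1, 0). Count: 1.

1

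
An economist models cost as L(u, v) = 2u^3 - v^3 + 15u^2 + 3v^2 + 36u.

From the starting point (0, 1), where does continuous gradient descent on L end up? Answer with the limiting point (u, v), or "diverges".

(-2, 0)

L is separable, so gradient descent decouples: u follows -∂L/∂u, v follows -∂L/∂v.
∂L/∂u = 6(u + 2)(u + 3); at u=0 this is 36, so u decreases.
∂L/∂v = -3v(v - 2); at v=1 this is 3, so v decreases.
u converges to its nearest critical value -2 (a local min of the u-part); v converges to 0. The iterate converges to (-2, 0).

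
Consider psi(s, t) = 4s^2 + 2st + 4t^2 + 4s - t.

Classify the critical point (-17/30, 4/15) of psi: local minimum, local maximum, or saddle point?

The Hessian of psi is constant: H = [[8, 2], [2, 8]].
det(H) = 8·8 − 2² = 60.
det(H) > 0 and tr(H) = 16 > 0, so H is positive definite and the point is a local minimum.

local minimum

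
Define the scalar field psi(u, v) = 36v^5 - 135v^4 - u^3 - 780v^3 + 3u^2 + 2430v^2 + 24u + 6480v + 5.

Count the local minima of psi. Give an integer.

2

psi separates as a function of u plus a function of v, so ∇psi=0 decouples.
∂psi/∂u = -3(u - 4)(u + 2) = 0 at u ∈ {-2, 4}; ∂psi/∂v = 180(v - 4)(v - 3)(v + 1)(v + 3) = 0 at v ∈ {-3, -1, 3, 4}.
The Hessian is diagonal: diag(psi_uu, psi_vv). Second derivatives: psi_uu(-2)=18, psi_uu(4)=-18; psi_vv(-3)=-15120, psi_vv(-1)=7200, psi_vv(3)=-4320, psi_vv(4)=6300.
Local minima occur where both diagonal entries positive: (-2, -1), (-2, 4). Count: 2.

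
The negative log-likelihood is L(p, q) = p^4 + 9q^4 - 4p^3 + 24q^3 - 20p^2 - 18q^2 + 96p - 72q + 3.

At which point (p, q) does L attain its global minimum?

L(p,q) separates as A(p) + B(q) + 3, so its minimum is min A + min B + 3.
A'(p) = 4(p - 4)(p - 2)(p + 3) vanishes at p ∈ {-3, 2, 4}; B'(q) = 36(q - 1)(q + 1)(q + 2) vanishes at q ∈ {-2, -1, 1}.
Local minima of A (where A''>0): A(-3)=-279, A(4)=64. Local minima of B: B(-2)=24, B(1)=-57.
So the global minimum of L is A(-3) + B(1) + 3 = -279 − 57 + 3 = -333, attained at (-3, 1).

(-3, 1)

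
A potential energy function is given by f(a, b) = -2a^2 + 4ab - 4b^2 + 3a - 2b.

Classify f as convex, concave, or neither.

f is quadratic, so its Hessian is the constant matrix H = [[-4, 4], [4, -8]].
det(H) = 16, tr(H) = -12.
det(H) > 0 and tr(H) < 0, so H is negative definite everywhere: concave.

concave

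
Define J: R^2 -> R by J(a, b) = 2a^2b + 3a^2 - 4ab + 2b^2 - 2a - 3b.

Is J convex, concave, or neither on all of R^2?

The term 2a^2b is cubic, so the Hessian is not constant.
∂²J/∂a² = 4b + 6, which takes both signs as b varies (negative for sufficiently negative b). A diagonal entry of the Hessian changing sign means the Hessian is neither positive- nor negative-semidefinite on all of R^2.

neither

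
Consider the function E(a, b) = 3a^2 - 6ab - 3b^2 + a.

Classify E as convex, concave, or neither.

neither

E is quadratic, so its Hessian is the constant matrix H = [[6, -6], [-6, -6]].
det(H) = -72, tr(H) = 0.
det(H) < 0, so H is indefinite: neither convex nor concave.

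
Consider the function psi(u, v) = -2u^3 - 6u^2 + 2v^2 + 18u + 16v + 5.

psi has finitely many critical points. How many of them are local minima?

1

psi separates as a function of u plus a function of v, so ∇psi=0 decouples.
∂psi/∂u = -6(u - 1)(u + 3) = 0 at u ∈ {-3, 1}; ∂psi/∂v = 4(v + 4) = 0 at v ∈ {-4}.
The Hessian is diagonal: diag(psi_uu, psi_vv). Second derivatives: psi_uu(-3)=24, psi_uu(1)=-24; psi_vv(-4)=4.
Local minima occur where both diagonal entries positive: (-3, -4). Count: 1.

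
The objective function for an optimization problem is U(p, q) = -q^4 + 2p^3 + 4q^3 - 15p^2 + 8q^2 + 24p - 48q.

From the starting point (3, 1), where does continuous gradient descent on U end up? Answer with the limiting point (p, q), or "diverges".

(4, 2)

U is separable, so gradient descent decouples: p follows -∂U/∂p, q follows -∂U/∂q.
∂U/∂p = 6(p - 4)(p - 1); at p=3 this is -12, so p increases.
∂U/∂q = -4(q - 3)(q - 2)(q + 2); at q=1 this is -24, so q increases.
p converges to its nearest critical value 4 (a local min of the p-part); q converges to 2. The iterate converges to (4, 2).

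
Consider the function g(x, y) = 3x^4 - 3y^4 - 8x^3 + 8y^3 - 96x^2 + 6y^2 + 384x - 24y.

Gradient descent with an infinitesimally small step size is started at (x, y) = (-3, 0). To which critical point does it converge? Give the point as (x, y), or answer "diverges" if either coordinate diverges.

(-4, 1)

g is separable, so gradient descent decouples: x follows -∂g/∂x, y follows -∂g/∂y.
∂g/∂x = 12(x - 4)(x - 2)(x + 4); at x=-3 this is 420, so x decreases.
∂g/∂y = -12(y - 2)(y - 1)(y + 1); at y=0 this is -24, so y increases.
x converges to its nearest critical value -4 (a local min of the x-part); y converges to 1. The iterate converges to (-4, 1).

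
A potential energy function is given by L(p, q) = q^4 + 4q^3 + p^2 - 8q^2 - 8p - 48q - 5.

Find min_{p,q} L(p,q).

-101

L(p,q) separates as A(p) + B(q) − 5, so its minimum is min A + min B − 5.
A'(p) = 2p - 8 vanishes at p ∈ {4}; B'(q) = 4(q - 2)(q + 2)(q + 3) vanishes at q ∈ {-3, -2, 2}.
Local minima of A (where A''>0): A(4)=-16. Local minima of B: B(-3)=45, B(2)=-80.
So the global minimum of L is A(4) + B(2) − 5 = -16 − 80 − 5 = -101, attained at (4, 2).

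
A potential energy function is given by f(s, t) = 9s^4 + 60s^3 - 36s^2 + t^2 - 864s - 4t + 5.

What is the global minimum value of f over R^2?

f(s,t) separates as P(s) + Q(t) + 5, so its minimum is min P + min Q + 5.
P'(s) = 36(s - 2)(s + 3)(s + 4) vanishes at s ∈ {-4, -3, 2}; Q'(t) = 2(t - 2) vanishes at t ∈ {2}.
Local minima of P (where P''>0): P(-4)=1344, P(2)=-1248. Local minima of Q: Q(2)=-4.
So the global minimum of f is P(2) + Q(2) + 5 = -1248 − 4 + 5 = -1247, attained at (2, 2).

-1247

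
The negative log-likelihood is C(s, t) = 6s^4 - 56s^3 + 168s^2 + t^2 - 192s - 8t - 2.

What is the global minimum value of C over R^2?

-146

C(s,t) separates as P(s) + Q(t) − 2, so its minimum is min P + min Q − 2.
P'(s) = 24(s - 4)(s - 2)(s - 1) vanishes at s ∈ {1, 2, 4}; Q'(t) = 2(t - 4) vanishes at t ∈ {4}.
Local minima of P (where P''>0): P(1)=-74, P(4)=-128. Local minima of Q: Q(4)=-16.
So the global minimum of C is P(4) + Q(4) − 2 = -128 − 16 − 2 = -146, attained at (4, 4).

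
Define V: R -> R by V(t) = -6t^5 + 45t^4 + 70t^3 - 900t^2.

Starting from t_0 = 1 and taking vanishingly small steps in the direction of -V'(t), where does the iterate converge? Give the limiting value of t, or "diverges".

4

V'(t) = -30t(t - 5)(t - 4)(t + 3), so V'(1) = -1440.
Gradient descent moves in the -V' direction, i.e. t is increasing.
The nearest critical point in that direction is t = 4, where V'' = 840 > 0 (a local minimum). The iterate converges there.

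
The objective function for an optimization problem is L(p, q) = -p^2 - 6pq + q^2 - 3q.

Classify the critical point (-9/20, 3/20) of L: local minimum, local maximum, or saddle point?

saddle point

The Hessian of L is constant: H = [[-2, -6], [-6, 2]].
det(H) = (-2)·2 − (-6)² = -40.
Since det(H) < 0, H is indefinite and the critical point is a saddle point.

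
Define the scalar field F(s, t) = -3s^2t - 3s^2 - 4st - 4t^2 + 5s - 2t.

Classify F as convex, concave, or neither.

The term -3s^2t is cubic, so the Hessian is not constant.
∂²F/∂s² = -6t - 6, which takes both signs as t varies (negative for sufficiently large t). A diagonal entry of the Hessian changing sign means the Hessian is neither positive- nor negative-semidefinite on all of R^2.

neither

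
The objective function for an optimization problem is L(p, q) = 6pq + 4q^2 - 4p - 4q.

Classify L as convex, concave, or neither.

neither

L is quadratic, so its Hessian is the constant matrix H = [[0, 6], [6, 8]].
det(H) = -36, tr(H) = 8.
det(H) < 0, so H is indefinite: neither convex nor concave.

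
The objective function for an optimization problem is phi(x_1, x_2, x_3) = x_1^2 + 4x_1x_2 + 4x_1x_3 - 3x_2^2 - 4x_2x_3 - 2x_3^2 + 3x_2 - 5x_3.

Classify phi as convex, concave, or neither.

neither

phi is quadratic, so its Hessian is the constant matrix H = [[2, 4, 4], [4, -6, -4], [4, -4, -4]].
Leading principal minors: 2, -28, 48.
Neither pattern holds ⇒ H is indefinite ⇒ neither convex nor concave.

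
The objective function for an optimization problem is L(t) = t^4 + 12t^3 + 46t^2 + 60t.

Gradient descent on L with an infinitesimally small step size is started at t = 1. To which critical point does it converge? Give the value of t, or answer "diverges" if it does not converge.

L'(t) = 4(t + 1)(t + 3)(t + 5), so L'(1) = 192.
Gradient descent moves in the -L' direction, i.e. t is decreasing.
The nearest critical point in that direction is t = -1, where L'' = 32 > 0 (a local minimum). The iterate converges there.

-1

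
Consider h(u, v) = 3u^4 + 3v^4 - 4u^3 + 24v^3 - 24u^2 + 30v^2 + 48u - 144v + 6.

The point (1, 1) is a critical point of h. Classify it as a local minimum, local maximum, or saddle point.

saddle point

The mixed partial ∂²h/∂u∂v is 0, so the Hessian at any point is diag(h_uu, h_vv) = diag(12(3u^2 - 2u - 4), 12(3v^2 + 12v + 5)).
At (1, 1): H = diag(-36, 240).
The eigenvalues have opposite signs, so H is indefinite: a saddle point.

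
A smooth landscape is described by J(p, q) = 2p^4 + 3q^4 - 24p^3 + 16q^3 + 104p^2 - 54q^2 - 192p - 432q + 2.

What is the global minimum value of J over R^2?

J(p,q) separates as A(p) + B(q) + 2, so its minimum is min A + min B + 2.
A'(p) = 8(p - 4)(p - 3)(p - 2) vanishes at p ∈ {2, 3, 4}; B'(q) = 12(q - 3)(q + 3)(q + 4) vanishes at q ∈ {-4, -3, 3}.
Local minima of A (where A''>0): A(2)=-128, A(4)=-128. Local minima of B: B(-4)=608, B(3)=-1107.
So the global minimum of J is A(2) + B(3) + 2 = -128 − 1107 + 2 = -1233, attained at (2, 3).

-1233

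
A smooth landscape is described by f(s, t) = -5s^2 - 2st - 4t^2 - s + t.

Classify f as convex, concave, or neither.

f is quadratic, so its Hessian is the constant matrix H = [[-10, -2], [-2, -8]].
det(H) = 76, tr(H) = -18.
det(H) > 0 and tr(H) < 0, so H is negative definite everywhere: concave.

concave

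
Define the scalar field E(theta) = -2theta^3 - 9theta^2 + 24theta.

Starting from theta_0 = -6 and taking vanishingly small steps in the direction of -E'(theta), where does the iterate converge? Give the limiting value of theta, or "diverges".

E'(theta) = -6(theta - 1)(theta + 4), so E'(-6) = -84.
Gradient descent moves in the -E' direction, i.e. theta is increasing.
The nearest critical point in that direction is theta = -4, where E'' = 30 > 0 (a local minimum). The iterate converges there.

-4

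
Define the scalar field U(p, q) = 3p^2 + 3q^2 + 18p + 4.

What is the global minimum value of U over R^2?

U(p,q) separates as A(p) + B(q) + 4, so its minimum is min A + min B + 4.
A'(p) = 6p + 18 vanishes at p ∈ {-3}; B'(q) = 6q vanishes at q ∈ {0}.
Local minima of A (where A''>0): A(-3)=-27. Local minima of B: B(0)=0.
So the global minimum of U is A(-3) + B(0) + 4 = -27 + 0 + 4 = -23, attained at (-3, 0).

-23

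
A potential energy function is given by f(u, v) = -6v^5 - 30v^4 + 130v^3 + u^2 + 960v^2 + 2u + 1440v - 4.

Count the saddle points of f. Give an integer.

2

f separates as a function of u plus a function of v, so ∇f=0 decouples.
∂f/∂u = 2(u + 1) = 0 at u ∈ {-1}; ∂f/∂v = -30(v - 4)(v + 1)(v + 3)(v + 4) = 0 at v ∈ {-4, -3, -1, 4}.
The Hessian is diagonal: diag(f_uu, f_vv). Second derivatives: f_uu(-1)=2; f_vv(-4)=720, f_vv(-3)=-420, f_vv(-1)=900, f_vv(4)=-8400.
Saddle points occur where the two diagonal entries have opposite signs: (-1, -3), (-1, 4). Count: 2.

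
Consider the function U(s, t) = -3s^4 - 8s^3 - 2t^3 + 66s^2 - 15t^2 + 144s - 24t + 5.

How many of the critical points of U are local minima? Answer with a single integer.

1

U separates as a function of s plus a function of t, so ∇U=0 decouples.
∂U/∂s = -12(s - 3)(s + 1)(s + 4) = 0 at s ∈ {-4, -1, 3}; ∂U/∂t = -6(t + 1)(t + 4) = 0 at t ∈ {-4, -1}.
The Hessian is diagonal: diag(U_ss, U_tt). Second derivatives: U_ss(-4)=-252, U_ss(-1)=144, U_ss(3)=-336; U_tt(-4)=18, U_tt(-1)=-18.
Local minima occur where both diagonal entries positive: (-1, -4). Count: 1.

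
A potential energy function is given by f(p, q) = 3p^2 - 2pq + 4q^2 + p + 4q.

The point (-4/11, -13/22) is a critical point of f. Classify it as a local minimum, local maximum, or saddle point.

local minimum

The Hessian of f is constant: H = [[6, -2], [-2, 8]].
det(H) = 6·8 − (-2)² = 44.
det(H) > 0 and tr(H) = 14 > 0, so H is positive definite and the point is a local minimum.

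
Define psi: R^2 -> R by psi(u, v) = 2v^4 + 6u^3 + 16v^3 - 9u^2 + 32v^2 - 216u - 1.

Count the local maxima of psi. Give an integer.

psi separates as a function of u plus a function of v, so ∇psi=0 decouples.
∂psi/∂u = 18(u - 4)(u + 3) = 0 at u ∈ {-3, 4}; ∂psi/∂v = 8v(v + 2)(v + 4) = 0 at v ∈ {-4, -2, 0}.
The Hessian is diagonal: diag(psi_uu, psi_vv). Second derivatives: psi_uu(-3)=-126, psi_uu(4)=126; psi_vv(-4)=64, psi_vv(-2)=-32, psi_vv(0)=64.
Local maxima occur where both diagonal entries negative: (-3, -2). Count: 1.

1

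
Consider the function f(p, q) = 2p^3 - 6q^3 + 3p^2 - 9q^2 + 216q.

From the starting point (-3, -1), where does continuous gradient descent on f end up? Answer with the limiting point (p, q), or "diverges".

f is separable, so gradient descent decouples: p follows -∂f/∂p, q follows -∂f/∂q.
∂f/∂p = 6p(p + 1); at p=-3 this is 36, so p decreases.
∂f/∂q = -18(q - 3)(q + 4); at q=-1 this is 216, so q decreases.
The p-coordinate has no critical point in that direction and runs off to infinity.

diverges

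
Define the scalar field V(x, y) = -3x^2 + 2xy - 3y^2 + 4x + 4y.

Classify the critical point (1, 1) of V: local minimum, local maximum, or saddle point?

local maximum

The Hessian of V is constant: H = [[-6, 2], [2, -6]].
det(H) = (-6)·(-6) − 2² = 32.
det(H) > 0 and tr(H) = -12 < 0, so H is negative definite and the point is a local maximum.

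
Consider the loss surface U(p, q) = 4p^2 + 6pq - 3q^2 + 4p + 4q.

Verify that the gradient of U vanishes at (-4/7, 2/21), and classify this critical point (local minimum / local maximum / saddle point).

∇U = (8p + 6q + 4, 6p - 6q + 4); substituting (-4/7, 2/21) gives ∇U = (0, 0), so (-4/7, 2/21) is indeed a critical point.
The Hessian of U is constant: H = [[8, 6], [6, -6]].
det(H) = 8·(-6) − 6² = -84.
Since det(H) < 0, H is indefinite and the critical point is a saddle point.

saddle point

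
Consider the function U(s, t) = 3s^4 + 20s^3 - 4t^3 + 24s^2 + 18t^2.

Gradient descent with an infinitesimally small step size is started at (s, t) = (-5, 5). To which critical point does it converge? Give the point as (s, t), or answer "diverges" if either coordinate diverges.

U is separable, so gradient descent decouples: s follows -∂U/∂s, t follows -∂U/∂t.
∂U/∂s = 12s(s + 1)(s + 4); at s=-5 this is -240, so s increases.
∂U/∂t = -12t(t - 3); at t=5 this is -120, so t increases.
The t-coordinate has no critical point in that direction and runs off to infinity.

diverges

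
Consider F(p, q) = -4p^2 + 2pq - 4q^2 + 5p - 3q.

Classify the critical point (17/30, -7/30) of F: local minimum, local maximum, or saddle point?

local maximum

The Hessian of F is constant: H = [[-8, 2], [2, -8]].
det(H) = (-8)·(-8) − 2² = 60.
det(H) > 0 and tr(H) = -16 < 0, so H is negative definite and the point is a local maximum.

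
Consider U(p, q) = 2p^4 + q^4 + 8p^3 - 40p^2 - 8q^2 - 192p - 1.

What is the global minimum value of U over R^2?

U(p,q) separates as A(p) + B(q) − 1, so its minimum is min A + min B − 1.
A'(p) = 8(p - 3)(p + 2)(p + 4) vanishes at p ∈ {-4, -2, 3}; B'(q) = 4q(q - 2)(q + 2) vanishes at q ∈ {-2, 0, 2}.
Local minima of A (where A''>0): A(-4)=128, A(3)=-558. Local minima of B: B(-2)=-16, B(2)=-16.
So the global minimum of U is A(3) + B(-2) − 1 = -558 − 16 − 1 = -575, attained at (3, -2).

-575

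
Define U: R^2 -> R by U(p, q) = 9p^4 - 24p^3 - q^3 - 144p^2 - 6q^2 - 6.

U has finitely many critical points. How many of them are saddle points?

3

U separates as a function of p plus a function of q, so ∇U=0 decouples.
∂U/∂p = 36p(p - 4)(p + 2) = 0 at p ∈ {-2, 0, 4}; ∂U/∂q = -3q(q + 4) = 0 at q ∈ {-4, 0}.
The Hessian is diagonal: diag(U_pp, U_qq). Second derivatives: U_pp(-2)=432, U_pp(0)=-288, U_pp(4)=864; U_qq(-4)=12, U_qq(0)=-12.
Saddle points occur where the two diagonal entries have opposite signs: (-2, 0), (0, -4), (4, 0). Count: 3.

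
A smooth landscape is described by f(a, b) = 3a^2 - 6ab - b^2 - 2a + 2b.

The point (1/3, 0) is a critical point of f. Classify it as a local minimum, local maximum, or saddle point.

The Hessian of f is constant: H = [[6, -6], [-6, -2]].
det(H) = 6·(-2) − (-6)² = -48.
Since det(H) < 0, H is indefinite and the critical point is a saddle point.

saddle point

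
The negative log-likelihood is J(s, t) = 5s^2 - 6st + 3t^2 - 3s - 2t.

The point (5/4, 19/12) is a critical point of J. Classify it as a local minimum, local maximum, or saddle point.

The Hessian of J is constant: H = [[10, -6], [-6, 6]].
det(H) = 10·6 − (-6)² = 24.
det(H) > 0 and tr(H) = 16 > 0, so H is positive definite and the point is a local minimum.

local minimum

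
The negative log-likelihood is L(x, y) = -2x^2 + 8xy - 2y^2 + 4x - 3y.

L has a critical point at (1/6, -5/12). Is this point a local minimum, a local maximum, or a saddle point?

The Hessian of L is constant: H = [[-4, 8], [8, -4]].
det(H) = (-4)·(-4) − 8² = -48.
Since det(H) < 0, H is indefinite and the critical point is a saddle point.

saddle point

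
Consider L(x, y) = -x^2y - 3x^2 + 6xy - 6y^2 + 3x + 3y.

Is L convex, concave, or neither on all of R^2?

The term -x^2y is cubic, so the Hessian is not constant.
∂²L/∂x² = -2y - 6, which takes both signs as y varies (negative for sufficiently large y). A diagonal entry of the Hessian changing sign means the Hessian is neither positive- nor negative-semidefinite on all of R^2.

neither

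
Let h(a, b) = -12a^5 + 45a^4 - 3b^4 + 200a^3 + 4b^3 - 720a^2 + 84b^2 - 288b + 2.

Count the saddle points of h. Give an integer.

h separates as a function of a plus a function of b, so ∇h=0 decouples.
∂h/∂a = -60a(a - 4)(a - 2)(a + 3) = 0 at a ∈ {-3, 0, 2, 4}; ∂h/∂b = -12(b - 3)(b - 2)(b + 4) = 0 at b ∈ {-4, 2, 3}.
The Hessian is diagonal: diag(h_aa, h_bb). Second derivatives: h_aa(-3)=6300, h_aa(0)=-1440, h_aa(2)=1200, h_aa(4)=-3360; h_bb(-4)=-504, h_bb(2)=72, h_bb(3)=-84.
Saddle points occur where the two diagonal entries have opposite signs: (-3, -4), (-3, 3), (0, 2), (2, -4), (2, 3), (4, 2). Count: 6.

6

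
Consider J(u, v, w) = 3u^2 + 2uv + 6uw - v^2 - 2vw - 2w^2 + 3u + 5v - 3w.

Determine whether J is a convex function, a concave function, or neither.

J is quadratic, so its Hessian is the constant matrix H = [[6, 2, 6], [2, -2, -2], [6, -2, -4]].
Leading principal minors: 6, -16, 64.
Neither pattern holds ⇒ H is indefinite ⇒ neither convex nor concave.

neither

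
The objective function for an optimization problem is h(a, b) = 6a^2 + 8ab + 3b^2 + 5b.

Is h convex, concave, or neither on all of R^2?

h is quadratic, so its Hessian is the constant matrix H = [[12, 8], [8, 6]].
det(H) = 8, tr(H) = 18.
det(H) > 0 and tr(H) > 0, so H is positive definite everywhere: convex.

convex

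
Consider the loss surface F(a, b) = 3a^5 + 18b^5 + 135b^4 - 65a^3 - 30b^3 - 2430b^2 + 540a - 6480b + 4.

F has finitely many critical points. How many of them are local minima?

F separates as a function of a plus a function of b, so ∇F=0 decouples.
∂F/∂a = 15(a - 3)(a - 2)(a + 2)(a + 3) = 0 at a ∈ {-3, -2, 2, 3}; ∂F/∂b = 90(b - 3)(b + 2)(b + 3)(b + 4) = 0 at b ∈ {-4, -3, -2, 3}.
The Hessian is diagonal: diag(F_aa, F_bb). Second derivatives: F_aa(-3)=-450, F_aa(-2)=300, F_aa(2)=-300, F_aa(3)=450; F_bb(-4)=-1260, F_bb(-3)=540, F_bb(-2)=-900, F_bb(3)=18900.
Local minima occur where both diagonal entries positive: (-2, -3), (-2, 3), (3, -3), (3, 3). Count: 4.

4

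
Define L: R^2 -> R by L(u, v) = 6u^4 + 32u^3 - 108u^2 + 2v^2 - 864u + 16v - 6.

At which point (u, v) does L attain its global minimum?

L(u,v) separates as P(u) + Q(v) − 6, so its minimum is min P + min Q − 6.
P'(u) = 24(u - 3)(u + 3)(u + 4) vanishes at u ∈ {-4, -3, 3}; Q'(v) = 4v + 16 vanishes at v ∈ {-4}.
Local minima of P (where P''>0): P(-4)=1216, P(3)=-2214. Local minima of Q: Q(-4)=-32.
So the global minimum of L is P(3) + Q(-4) − 6 = -2214 − 32 − 6 = -2252, attained at (3, -4).

(3, -4)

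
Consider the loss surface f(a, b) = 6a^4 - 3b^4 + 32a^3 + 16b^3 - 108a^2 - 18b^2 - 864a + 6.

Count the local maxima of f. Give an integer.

2

f separates as a function of a plus a function of b, so ∇f=0 decouples.
∂f/∂a = 24(a - 3)(a + 3)(a + 4) = 0 at a ∈ {-4, -3, 3}; ∂f/∂b = -12b(b - 3)(b - 1) = 0 at b ∈ {0, 1, 3}.
The Hessian is diagonal: diag(f_aa, f_bb). Second derivatives: f_aa(-4)=168, f_aa(-3)=-144, f_aa(3)=1008; f_bb(0)=-36, f_bb(1)=24, f_bb(3)=-72.
Local maxima occur where both diagonal entries negative: (-3, 0), (-3, 3). Count: 2.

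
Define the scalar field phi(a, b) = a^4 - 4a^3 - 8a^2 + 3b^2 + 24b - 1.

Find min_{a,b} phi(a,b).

-177

phi(a,b) separates as P(a) + Q(b) − 1, so its minimum is min P + min Q − 1.
P'(a) = 4a(a - 4)(a + 1) vanishes at a ∈ {-1, 0, 4}; Q'(b) = 6b + 24 vanishes at b ∈ {-4}.
Local minima of P (where P''>0): P(-1)=-3, P(4)=-128. Local minima of Q: Q(-4)=-48.
So the global minimum of phi is P(4) + Q(-4) − 1 = -128 − 48 − 1 = -177, attained at (4, -4).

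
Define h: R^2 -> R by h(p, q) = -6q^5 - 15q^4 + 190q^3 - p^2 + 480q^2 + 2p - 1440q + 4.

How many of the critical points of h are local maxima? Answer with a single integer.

h separates as a function of p plus a function of q, so ∇h=0 decouples.
∂h/∂p = -2(p - 1) = 0 at p ∈ {1}; ∂h/∂q = -30(q - 4)(q - 1)(q + 3)(q + 4) = 0 at q ∈ {-4, -3, 1, 4}.
The Hessian is diagonal: diag(h_pp, h_qq). Second derivatives: h_pp(1)=-2; h_qq(-4)=1200, h_qq(-3)=-840, h_qq(1)=1800, h_qq(4)=-5040.
Local maxima occur where both diagonal entries negative: (1, -3), (1, 4). Count: 2.

2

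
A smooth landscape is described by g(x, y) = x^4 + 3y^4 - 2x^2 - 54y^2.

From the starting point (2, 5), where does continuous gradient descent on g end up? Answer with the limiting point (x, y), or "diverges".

g is separable, so gradient descent decouples: x follows -∂g/∂x, y follows -∂g/∂y.
∂g/∂x = 4x(x - 1)(x + 1); at x=2 this is 24, so x decreases.
∂g/∂y = 12y(y - 3)(y + 3); at y=5 this is 960, so y decreases.
x converges to its nearest critical value 1 (a local min of the x-part); y converges to 3. The iterate converges to (1, 3).

(1, 3)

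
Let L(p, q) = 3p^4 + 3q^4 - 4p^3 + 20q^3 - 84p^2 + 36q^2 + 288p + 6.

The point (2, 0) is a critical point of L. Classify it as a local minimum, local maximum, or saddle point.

saddle point

The mixed partial ∂²L/∂p∂q is 0, so the Hessian at any point is diag(L_pp, L_qq) = diag(12(3p^2 - 2p - 14), 12(3q^2 + 10q + 6)).
At (2, 0): H = diag(-72, 72).
The eigenvalues have opposite signs, so H is indefinite: a saddle point.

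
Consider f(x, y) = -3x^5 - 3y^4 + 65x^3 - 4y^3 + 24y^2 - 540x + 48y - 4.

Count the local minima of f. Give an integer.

f separates as a function of x plus a function of y, so ∇f=0 decouples.
∂f/∂x = -15(x - 3)(x - 2)(x + 2)(x + 3) = 0 at x ∈ {-3, -2, 2, 3}; ∂f/∂y = -12(y - 2)(y + 1)(y + 2) = 0 at y ∈ {-2, -1, 2}.
The Hessian is diagonal: diag(f_xx, f_yy). Second derivatives: f_xx(-3)=450, f_xx(-2)=-300, f_xx(2)=300, f_xx(3)=-450; f_yy(-2)=-48, f_yy(-1)=36, f_yy(2)=-144.
Local minima occur where both diagonal entries positive: (-3, -1), (2, -1). Count: 2.

2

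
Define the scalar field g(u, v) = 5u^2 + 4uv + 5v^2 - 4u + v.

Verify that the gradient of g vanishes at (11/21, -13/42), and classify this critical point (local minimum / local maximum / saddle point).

local minimum

∇g = (10u + 4v - 4, 4u + 10v + 1); substituting (11/21, -13/42) gives ∇g = (0, 0), so (11/21, -13/42) is indeed a critical point.
The Hessian of g is constant: H = [[10, 4], [4, 10]].
det(H) = 10·10 − 4² = 84.
det(H) > 0 and tr(H) = 20 > 0, so H is positive definite and the point is a local minimum.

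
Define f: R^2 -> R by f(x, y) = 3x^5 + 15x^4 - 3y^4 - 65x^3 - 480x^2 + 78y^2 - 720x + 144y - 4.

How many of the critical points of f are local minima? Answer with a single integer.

f separates as a function of x plus a function of y, so ∇f=0 decouples.
∂f/∂x = 15(x - 4)(x + 1)(x + 3)(x + 4) = 0 at x ∈ {-4, -3, -1, 4}; ∂f/∂y = -12(y - 4)(y + 1)(y + 3) = 0 at y ∈ {-3, -1, 4}.
The Hessian is diagonal: diag(f_xx, f_yy). Second derivatives: f_xx(-4)=-360, f_xx(-3)=210, f_xx(-1)=-450, f_xx(4)=4200; f_yy(-3)=-168, f_yy(-1)=120, f_yy(4)=-420.
Local minima occur where both diagonal entries positive: (-3, -1), (4, -1). Count: 2.

2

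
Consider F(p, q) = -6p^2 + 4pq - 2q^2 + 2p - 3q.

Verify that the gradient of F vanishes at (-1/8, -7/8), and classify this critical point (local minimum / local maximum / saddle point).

local maximum

∇F = (-12p + 4q + 2, 4p - 4q - 3); substituting (-1/8, -7/8) gives ∇F = (0, 0), so (-1/8, -7/8) is indeed a critical point.
The Hessian of F is constant: H = [[-12, 4], [4, -4]].
det(H) = (-12)·(-4) − 4² = 32.
det(H) > 0 and tr(H) = -16 < 0, so H is negative definite and the point is a local maximum.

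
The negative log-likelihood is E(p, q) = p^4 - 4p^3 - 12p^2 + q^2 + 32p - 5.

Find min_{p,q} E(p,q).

-69

E(p,q) separates as A(p) + B(q) − 5, so its minimum is min A + min B − 5.
A'(p) = 4(p - 4)(p - 1)(p + 2) vanishes at p ∈ {-2, 1, 4}; B'(q) = 2q vanishes at q ∈ {0}.
Local minima of A (where A''>0): A(-2)=-64, A(4)=-64. Local minima of B: B(0)=0.
So the global minimum of E is A(-2) + B(0) − 5 = -64 + 0 − 5 = -69, attained at (-2, 0).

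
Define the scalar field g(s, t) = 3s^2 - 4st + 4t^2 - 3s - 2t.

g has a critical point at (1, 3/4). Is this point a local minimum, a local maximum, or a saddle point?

The Hessian of g is constant: H = [[6, -4], [-4, 8]].
det(H) = 6·8 − (-4)² = 32.
det(H) > 0 and tr(H) = 14 > 0, so H is positive definite and the point is a local minimum.

local minimum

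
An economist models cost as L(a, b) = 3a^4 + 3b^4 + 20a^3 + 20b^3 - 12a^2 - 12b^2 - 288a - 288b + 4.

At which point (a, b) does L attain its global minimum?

(2, 2)

L(a,b) separates as P(a) + Q(b) + 4, so its minimum is min P + min Q + 4.
P'(a) = 12(a - 2)(a + 3)(a + 4) vanishes at a ∈ {-4, -3, 2}; Q'(b) = 12(b - 2)(b + 3)(b + 4) vanishes at b ∈ {-4, -3, 2}.
Local minima of P (where P''>0): P(-4)=448, P(2)=-416. Local minima of Q: Q(-4)=448, Q(2)=-416.
So the global minimum of L is P(2) + Q(2) + 4 = -416 − 416 + 4 = -828, attained at (2, 2).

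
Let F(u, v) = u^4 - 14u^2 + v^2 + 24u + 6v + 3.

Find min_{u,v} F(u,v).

-123

F(u,v) separates as P(u) + Q(v) + 3, so its minimum is min P + min Q + 3.
P'(u) = 4(u - 2)(u - 1)(u + 3) vanishes at u ∈ {-3, 1, 2}; Q'(v) = 2v + 6 vanishes at v ∈ {-3}.
Local minima of P (where P''>0): P(-3)=-117, P(2)=8. Local minima of Q: Q(-3)=-9.
So the global minimum of F is P(-3) + Q(-3) + 3 = -117 − 9 + 3 = -123, attained at (-3, -3).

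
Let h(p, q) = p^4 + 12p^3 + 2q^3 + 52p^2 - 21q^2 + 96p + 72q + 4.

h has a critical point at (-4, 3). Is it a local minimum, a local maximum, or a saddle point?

saddle point

The mixed partial ∂²h/∂p∂q is 0, so the Hessian at any point is diag(h_pp, h_qq) = diag(4(3p^2 + 18p + 26), 6(2q - 7)).
At (-4, 3): H = diag(8, -6).
The eigenvalues have opposite signs, so H is indefinite: a saddle point.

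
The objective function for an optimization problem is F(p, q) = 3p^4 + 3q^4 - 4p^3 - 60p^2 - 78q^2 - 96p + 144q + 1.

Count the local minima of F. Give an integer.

F separates as a function of p plus a function of q, so ∇F=0 decouples.
∂F/∂p = 12(p - 4)(p + 1)(p + 2) = 0 at p ∈ {-2, -1, 4}; ∂F/∂q = 12(q - 3)(q - 1)(q + 4) = 0 at q ∈ {-4, 1, 3}.
The Hessian is diagonal: diag(F_pp, F_qq). Second derivatives: F_pp(-2)=72, F_pp(-1)=-60, F_pp(4)=360; F_qq(-4)=420, F_qq(1)=-120, F_qq(3)=168.
Local minima occur where both diagonal entries positive: (-2, -4), (-2, 3), (4, -4), (4, 3). Count: 4.

4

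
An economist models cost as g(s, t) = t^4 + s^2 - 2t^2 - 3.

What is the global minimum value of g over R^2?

-4

g(s,t) separates as P(s) + Q(t) − 3, so its minimum is min P + min Q − 3.
P'(s) = 2s vanishes at s ∈ {0}; Q'(t) = 4t(t - 1)(t + 1) vanishes at t ∈ {-1, 0, 1}.
Local minima of P (where P''>0): P(0)=0. Local minima of Q: Q(-1)=-1, Q(1)=-1.
So the global minimum of g is P(0) + Q(-1) − 3 = 0 − 1 − 3 = -4, attained at (0, -1).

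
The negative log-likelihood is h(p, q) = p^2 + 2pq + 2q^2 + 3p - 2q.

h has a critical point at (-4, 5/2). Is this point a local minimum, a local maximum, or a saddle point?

The Hessian of h is constant: H = [[2, 2], [2, 4]].
det(H) = 2·4 − 2² = 4.
det(H) > 0 and tr(H) = 6 > 0, so H is positive definite and the point is a local minimum.

local minimum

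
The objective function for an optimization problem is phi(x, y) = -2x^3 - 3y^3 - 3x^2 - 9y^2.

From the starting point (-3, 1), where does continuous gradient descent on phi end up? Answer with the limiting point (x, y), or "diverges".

diverges

phi is separable, so gradient descent decouples: x follows -∂phi/∂x, y follows -∂phi/∂y.
∂phi/∂x = -6x(x + 1); at x=-3 this is -36, so x increases.
∂phi/∂y = -9y(y + 2); at y=1 this is -27, so y increases.
The y-coordinate has no critical point in that direction and runs off to infinity.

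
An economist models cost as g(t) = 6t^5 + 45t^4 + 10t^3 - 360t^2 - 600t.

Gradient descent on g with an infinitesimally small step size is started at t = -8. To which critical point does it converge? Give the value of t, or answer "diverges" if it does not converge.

g'(t) = 30(t - 2)(t + 1)(t + 2)(t + 5), so g'(-8) = 37800.
Gradient descent moves in the -g' direction, i.e. t is decreasing.
There is no critical point below t=-8, and g' keeps the same sign, so the iterate runs off to −∞.

diverges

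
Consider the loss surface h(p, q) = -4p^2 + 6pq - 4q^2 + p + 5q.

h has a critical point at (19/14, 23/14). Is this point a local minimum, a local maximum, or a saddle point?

The Hessian of h is constant: H = [[-8, 6], [6, -8]].
det(H) = (-8)·(-8) − 6² = 28.
det(H) > 0 and tr(H) = -16 < 0, so H is negative definite and the point is a local maximum.

local maximum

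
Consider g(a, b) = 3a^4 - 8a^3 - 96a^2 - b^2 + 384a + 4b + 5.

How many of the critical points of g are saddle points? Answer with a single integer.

2

g separates as a function of a plus a function of b, so ∇g=0 decouples.
∂g/∂a = 12(a - 4)(a - 2)(a + 4) = 0 at a ∈ {-4, 2, 4}; ∂g/∂b = -2(b - 2) = 0 at b ∈ {2}.
The Hessian is diagonal: diag(g_aa, g_bb). Second derivatives: g_aa(-4)=576, g_aa(2)=-144, g_aa(4)=192; g_bb(2)=-2.
Saddle points occur where the two diagonal entries have opposite signs: (-4, 2), (4, 2). Count: 2.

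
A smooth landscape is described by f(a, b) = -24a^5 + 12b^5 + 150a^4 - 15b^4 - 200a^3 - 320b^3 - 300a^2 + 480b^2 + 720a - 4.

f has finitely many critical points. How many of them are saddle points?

8

f separates as a function of a plus a function of b, so ∇f=0 decouples.
∂f/∂a = -120(a - 3)(a - 2)(a - 1)(a + 1) = 0 at a ∈ {-1, 1, 2, 3}; ∂f/∂b = 60b(b - 4)(b - 1)(b + 4) = 0 at b ∈ {-4, 0, 1, 4}.
The Hessian is diagonal: diag(f_aa, f_bb). Second derivatives: f_aa(-1)=2880, f_aa(1)=-480, f_aa(2)=360, f_aa(3)=-960; f_bb(-4)=-9600, f_bb(0)=960, f_bb(1)=-900, f_bb(4)=5760.
Saddle points occur where the two diagonal entries have opposite signs: (-1, -4), (-1, 1), (1, 0), (1, 4), (2, -4), (2, 1), (3, 0), (3, 4). Count: 8.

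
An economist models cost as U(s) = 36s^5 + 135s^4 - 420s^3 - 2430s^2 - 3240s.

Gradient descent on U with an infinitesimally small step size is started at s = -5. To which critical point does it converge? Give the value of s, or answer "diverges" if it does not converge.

diverges

U'(s) = 180(s - 3)(s + 1)(s + 2)(s + 3), so U'(-5) = 34560.
Gradient descent moves in the -U' direction, i.e. s is decreasing.
There is no critical point below s=-5, and U' keeps the same sign, so the iterate runs off to −∞.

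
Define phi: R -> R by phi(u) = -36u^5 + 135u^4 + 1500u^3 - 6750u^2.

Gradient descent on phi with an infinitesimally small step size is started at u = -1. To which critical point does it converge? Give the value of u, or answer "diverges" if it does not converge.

phi'(u) = -180u(u - 5)(u - 3)(u + 5), so phi'(-1) = 17280.
Gradient descent moves in the -phi' direction, i.e. u is decreasing.
The nearest critical point in that direction is u = -5, where phi'' = 72000 > 0 (a local minimum). The iterate converges there.

-5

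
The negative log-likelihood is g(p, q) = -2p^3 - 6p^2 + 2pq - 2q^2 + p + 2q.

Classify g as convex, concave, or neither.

neither

The term -2p^3 is cubic, so the Hessian is not constant.
∂²g/∂p² = -12p - 12, which takes both signs as p varies (negative for sufficiently large p). A diagonal entry of the Hessian changing sign means the Hessian is neither positive- nor negative-semidefinite on all of R^2.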